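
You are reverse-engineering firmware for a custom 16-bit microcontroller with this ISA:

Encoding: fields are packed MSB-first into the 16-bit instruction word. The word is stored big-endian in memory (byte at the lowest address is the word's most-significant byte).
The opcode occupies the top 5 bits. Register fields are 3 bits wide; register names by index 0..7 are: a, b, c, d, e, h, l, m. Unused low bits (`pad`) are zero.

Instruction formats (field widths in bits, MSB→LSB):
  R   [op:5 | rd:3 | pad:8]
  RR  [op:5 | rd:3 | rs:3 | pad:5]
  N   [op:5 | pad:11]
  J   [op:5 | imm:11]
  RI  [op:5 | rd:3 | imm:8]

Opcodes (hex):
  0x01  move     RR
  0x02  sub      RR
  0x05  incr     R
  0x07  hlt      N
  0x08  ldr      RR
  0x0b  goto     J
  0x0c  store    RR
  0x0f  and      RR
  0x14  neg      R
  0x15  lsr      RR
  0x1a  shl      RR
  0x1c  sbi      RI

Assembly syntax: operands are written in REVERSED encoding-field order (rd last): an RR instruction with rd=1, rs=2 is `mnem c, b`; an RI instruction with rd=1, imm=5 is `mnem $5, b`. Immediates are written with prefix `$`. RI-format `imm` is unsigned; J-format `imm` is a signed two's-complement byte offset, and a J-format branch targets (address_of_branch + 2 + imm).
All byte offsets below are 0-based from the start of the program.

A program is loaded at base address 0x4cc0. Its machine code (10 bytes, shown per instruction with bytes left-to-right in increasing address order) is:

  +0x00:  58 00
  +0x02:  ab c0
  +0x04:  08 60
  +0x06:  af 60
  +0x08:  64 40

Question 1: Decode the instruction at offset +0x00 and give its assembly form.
goto $0

@+00  big-endian(58 00) = 0x5800
  op=0x5800>>11=0xb ⇒ goto (J)
  imm@[10:0]=0x0 ⇒ $0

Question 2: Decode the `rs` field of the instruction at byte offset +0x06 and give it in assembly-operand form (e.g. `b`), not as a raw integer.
off 0x06: read af 60 as big → 0xaf60
  op=0xaf60>>11=0x15 ⇒ lsr (RR)
  [10:8] rd=7 = m
  [7:5] rs=3 = d

d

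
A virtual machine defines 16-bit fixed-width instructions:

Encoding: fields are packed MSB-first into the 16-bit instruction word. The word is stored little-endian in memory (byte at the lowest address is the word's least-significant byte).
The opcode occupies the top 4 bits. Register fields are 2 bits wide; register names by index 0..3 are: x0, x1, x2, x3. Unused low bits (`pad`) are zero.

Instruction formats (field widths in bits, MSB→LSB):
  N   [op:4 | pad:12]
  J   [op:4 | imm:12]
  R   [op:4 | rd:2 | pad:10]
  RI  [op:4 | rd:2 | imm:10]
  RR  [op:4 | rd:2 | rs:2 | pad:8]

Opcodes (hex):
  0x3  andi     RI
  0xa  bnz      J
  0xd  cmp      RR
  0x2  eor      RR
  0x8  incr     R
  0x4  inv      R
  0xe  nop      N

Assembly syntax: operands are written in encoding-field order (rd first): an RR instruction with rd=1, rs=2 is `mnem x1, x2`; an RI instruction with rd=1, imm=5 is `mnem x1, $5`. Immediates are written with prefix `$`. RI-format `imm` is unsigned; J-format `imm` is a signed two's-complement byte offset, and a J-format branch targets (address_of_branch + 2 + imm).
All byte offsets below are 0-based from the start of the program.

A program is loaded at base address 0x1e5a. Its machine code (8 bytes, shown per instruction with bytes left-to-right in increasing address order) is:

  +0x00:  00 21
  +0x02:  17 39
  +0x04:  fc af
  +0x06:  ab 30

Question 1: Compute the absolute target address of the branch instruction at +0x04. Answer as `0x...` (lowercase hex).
0x1e5c

@+04  little-endian(fc af) = 0xaffc
  top 4b → 0xa → bnz [J]
  imm@[11:0]=0xffc (s12→-4) ⇒ $-4
  target = base 0x1e5a + off 0x04 + 2 + imm -4 = 0x1e5c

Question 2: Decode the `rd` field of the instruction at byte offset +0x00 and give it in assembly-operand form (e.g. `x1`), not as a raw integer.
[00] 00 21 → 0x2100
  top 4b → 0x2 → eor [RR]
  [11:10] rd=0 = x0
  [9:8] rs=1 = x1

x0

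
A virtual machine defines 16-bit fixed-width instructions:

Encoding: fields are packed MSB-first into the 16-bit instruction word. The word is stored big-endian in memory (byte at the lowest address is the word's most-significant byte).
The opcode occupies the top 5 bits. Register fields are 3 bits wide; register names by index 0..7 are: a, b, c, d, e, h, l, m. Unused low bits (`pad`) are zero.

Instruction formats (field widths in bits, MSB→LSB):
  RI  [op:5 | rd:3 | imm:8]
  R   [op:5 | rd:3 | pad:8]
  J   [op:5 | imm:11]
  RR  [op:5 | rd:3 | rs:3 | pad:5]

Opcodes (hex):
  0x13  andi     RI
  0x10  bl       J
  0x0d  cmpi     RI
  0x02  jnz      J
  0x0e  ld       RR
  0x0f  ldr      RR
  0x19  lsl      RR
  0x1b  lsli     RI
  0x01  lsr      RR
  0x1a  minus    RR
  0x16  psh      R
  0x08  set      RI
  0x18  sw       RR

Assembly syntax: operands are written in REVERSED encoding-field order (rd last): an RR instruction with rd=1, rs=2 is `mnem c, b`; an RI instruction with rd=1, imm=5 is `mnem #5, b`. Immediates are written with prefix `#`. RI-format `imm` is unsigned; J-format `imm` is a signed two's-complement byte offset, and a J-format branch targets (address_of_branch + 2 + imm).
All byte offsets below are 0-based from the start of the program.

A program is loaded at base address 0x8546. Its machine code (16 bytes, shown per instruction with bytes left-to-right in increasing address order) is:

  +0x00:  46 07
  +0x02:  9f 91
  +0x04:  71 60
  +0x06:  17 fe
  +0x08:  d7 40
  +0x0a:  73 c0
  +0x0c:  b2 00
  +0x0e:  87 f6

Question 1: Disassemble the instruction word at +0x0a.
@+0a  big-endian(73 c0) = 0x73c0
  opcode bits[15:11]=0xe: ld/RR
  [10:8] rd=3 = d
  [7:5] rs=6 = l

ld l, d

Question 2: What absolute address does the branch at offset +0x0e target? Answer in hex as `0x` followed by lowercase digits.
0x854c

[0e] 87 f6 → 0x87f6
  top 5b → 0x10 → bl [J]
  [10:0] imm=2038 (s11→-10) = #-10
  target = base 0x8546 + off 0x0e + 2 + imm -10 = 0x854c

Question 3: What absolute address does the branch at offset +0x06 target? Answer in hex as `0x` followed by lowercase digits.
+0x06: 17 fe ⇒ word 0x17fe (big)
  top 5b → 0x2 → jnz [J]
  [10:0] imm=2046 (s11→-2) = #-2
  target = base 0x8546 + off 0x06 + 2 + imm -2 = 0x854c

0x854c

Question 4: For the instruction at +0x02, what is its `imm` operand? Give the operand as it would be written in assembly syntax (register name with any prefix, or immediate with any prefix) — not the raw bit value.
#145

off 0x02: read 9f 91 as big → 0x9f91
  op=0x9f91>>11=0x13 ⇒ andi (RI)
  [10:8] rd=7 = m
  [7:0] imm=145 = #145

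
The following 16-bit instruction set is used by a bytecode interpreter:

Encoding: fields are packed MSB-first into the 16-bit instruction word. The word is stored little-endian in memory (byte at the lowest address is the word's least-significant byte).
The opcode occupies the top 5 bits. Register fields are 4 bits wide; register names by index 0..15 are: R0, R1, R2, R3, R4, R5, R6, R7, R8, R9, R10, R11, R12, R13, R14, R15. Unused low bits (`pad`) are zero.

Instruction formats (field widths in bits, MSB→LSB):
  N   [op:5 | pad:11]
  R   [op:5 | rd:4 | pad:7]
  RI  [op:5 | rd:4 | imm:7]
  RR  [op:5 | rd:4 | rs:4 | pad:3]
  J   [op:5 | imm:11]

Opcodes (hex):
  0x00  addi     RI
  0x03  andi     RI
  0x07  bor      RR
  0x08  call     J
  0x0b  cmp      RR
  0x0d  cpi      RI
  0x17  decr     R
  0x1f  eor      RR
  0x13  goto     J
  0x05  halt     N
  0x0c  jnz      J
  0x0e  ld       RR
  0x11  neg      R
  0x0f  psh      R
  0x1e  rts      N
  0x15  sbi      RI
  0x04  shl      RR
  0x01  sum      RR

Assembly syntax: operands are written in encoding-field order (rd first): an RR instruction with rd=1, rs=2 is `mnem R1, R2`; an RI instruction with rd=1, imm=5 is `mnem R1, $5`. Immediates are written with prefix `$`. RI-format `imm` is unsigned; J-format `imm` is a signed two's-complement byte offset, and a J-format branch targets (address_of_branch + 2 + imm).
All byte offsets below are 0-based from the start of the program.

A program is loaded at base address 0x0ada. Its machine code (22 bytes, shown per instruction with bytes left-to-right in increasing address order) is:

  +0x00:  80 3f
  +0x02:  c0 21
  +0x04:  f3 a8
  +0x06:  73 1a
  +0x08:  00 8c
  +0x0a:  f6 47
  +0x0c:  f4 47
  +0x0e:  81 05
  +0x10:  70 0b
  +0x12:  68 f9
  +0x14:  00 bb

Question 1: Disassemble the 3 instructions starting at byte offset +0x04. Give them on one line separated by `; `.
sbi R1, $115; andi R4, $115; neg R8

[04] f3 a8 → 0xa8f3
  opcode bits[15:11]=0x15: sbi/RI
  rd@[10:7]=0x1 ⇒ R1
  imm@[6:0]=0x73 ⇒ $115
[06] 73 1a → 0x1a73
  opcode bits[15:11]=0x3: andi/RI
  rd@[10:7]=0x4 ⇒ R4
  imm@[6:0]=0x73 ⇒ $115
[08] 00 8c → 0x8c00
  opcode bits[15:11]=0x11: neg/R
  rd@[10:7]=0x8 ⇒ R8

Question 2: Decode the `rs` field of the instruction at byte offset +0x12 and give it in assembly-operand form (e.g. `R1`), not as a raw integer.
@+12  little-endian(68 f9) = 0xf968
  top 5b → 0x1f → eor [RR]
  rd: (w>>7)&0xf=0x2 → R2
  rs: (w>>3)&0xf=0xd → R13

R13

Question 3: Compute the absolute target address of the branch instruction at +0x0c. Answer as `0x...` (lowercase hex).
+0x0c: f4 47 ⇒ word 0x47f4 (little)
  top 5b → 0x8 → call [J]
  imm: (w>>0)&0x7ff=0x7f4 (s11→-12) → $-12
  target = base 0x0ada + off 0x0c + 2 + imm -12 = 0x0adc

0x0adc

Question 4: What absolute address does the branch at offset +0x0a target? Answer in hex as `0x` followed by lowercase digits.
+0x0a: f6 47 ⇒ word 0x47f6 (little)
  op=0x47f6>>11=0x8 ⇒ call (J)
  imm: (w>>0)&0x7ff=0x7f6 (s11→-10) → $-10
  target = base 0x0ada + off 0x0a + 2 + imm -10 = 0x0adc

0x0adc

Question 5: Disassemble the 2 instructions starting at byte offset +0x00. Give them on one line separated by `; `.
bor R15, R0; shl R3, R8

+0x00: 80 3f ⇒ word 0x3f80 (little)
  top 5b → 0x7 → bor [RR]
  [10:7] rd=15 = R15
  [6:3] rs=0 = R0
+0x02: c0 21 ⇒ word 0x21c0 (little)
  top 5b → 0x4 → shl [RR]
  [10:7] rd=3 = R3
  [6:3] rs=8 = R8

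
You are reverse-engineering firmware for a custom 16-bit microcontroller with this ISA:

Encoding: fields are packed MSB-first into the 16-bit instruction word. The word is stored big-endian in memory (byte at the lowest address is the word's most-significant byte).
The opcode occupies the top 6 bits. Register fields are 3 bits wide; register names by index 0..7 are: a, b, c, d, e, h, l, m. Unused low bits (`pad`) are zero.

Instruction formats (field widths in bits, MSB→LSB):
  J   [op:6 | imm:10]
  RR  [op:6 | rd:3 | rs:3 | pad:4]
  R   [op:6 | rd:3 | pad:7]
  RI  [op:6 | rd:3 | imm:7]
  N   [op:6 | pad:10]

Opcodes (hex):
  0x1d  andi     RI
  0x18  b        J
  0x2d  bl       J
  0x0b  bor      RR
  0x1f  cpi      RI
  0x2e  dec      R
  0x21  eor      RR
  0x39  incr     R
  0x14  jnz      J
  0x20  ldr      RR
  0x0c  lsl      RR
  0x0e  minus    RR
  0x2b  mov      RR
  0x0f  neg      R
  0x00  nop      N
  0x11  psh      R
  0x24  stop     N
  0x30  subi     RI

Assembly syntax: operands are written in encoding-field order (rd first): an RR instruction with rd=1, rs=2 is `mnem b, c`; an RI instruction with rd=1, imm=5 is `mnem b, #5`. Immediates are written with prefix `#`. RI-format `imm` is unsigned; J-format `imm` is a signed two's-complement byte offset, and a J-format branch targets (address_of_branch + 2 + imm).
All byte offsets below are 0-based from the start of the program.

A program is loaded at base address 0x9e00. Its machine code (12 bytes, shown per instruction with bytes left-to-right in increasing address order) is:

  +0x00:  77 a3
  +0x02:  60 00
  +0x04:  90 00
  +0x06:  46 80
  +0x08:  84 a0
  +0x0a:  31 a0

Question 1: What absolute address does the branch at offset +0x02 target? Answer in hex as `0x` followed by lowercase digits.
off 0x02: read 60 00 as big → 0x6000
  top 6b → 0x18 → b [J]
  [9:0] imm=0 = #0
  target = base 0x9e00 + off 0x02 + 2 + imm 0 = 0x9e04

0x9e04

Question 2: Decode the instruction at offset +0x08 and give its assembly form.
eor b, c

+0x08: 84 a0 ⇒ word 0x84a0 (big)
  top 6b → 0x21 → eor [RR]
  rd@[9:7]=0x1 ⇒ b
  rs@[6:4]=0x2 ⇒ c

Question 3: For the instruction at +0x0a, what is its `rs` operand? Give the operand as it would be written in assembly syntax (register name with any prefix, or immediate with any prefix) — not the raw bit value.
+0x0a: 31 a0 ⇒ word 0x31a0 (big)
  top 6b → 0xc → lsl [RR]
  rd@[9:7]=0x3 ⇒ d
  rs@[6:4]=0x2 ⇒ c

c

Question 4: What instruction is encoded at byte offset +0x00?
off 0x00: read 77 a3 as big → 0x77a3
  opcode bits[15:10]=0x1d: andi/RI
  [9:7] rd=7 = m
  [6:0] imm=35 = #35

andi m, #35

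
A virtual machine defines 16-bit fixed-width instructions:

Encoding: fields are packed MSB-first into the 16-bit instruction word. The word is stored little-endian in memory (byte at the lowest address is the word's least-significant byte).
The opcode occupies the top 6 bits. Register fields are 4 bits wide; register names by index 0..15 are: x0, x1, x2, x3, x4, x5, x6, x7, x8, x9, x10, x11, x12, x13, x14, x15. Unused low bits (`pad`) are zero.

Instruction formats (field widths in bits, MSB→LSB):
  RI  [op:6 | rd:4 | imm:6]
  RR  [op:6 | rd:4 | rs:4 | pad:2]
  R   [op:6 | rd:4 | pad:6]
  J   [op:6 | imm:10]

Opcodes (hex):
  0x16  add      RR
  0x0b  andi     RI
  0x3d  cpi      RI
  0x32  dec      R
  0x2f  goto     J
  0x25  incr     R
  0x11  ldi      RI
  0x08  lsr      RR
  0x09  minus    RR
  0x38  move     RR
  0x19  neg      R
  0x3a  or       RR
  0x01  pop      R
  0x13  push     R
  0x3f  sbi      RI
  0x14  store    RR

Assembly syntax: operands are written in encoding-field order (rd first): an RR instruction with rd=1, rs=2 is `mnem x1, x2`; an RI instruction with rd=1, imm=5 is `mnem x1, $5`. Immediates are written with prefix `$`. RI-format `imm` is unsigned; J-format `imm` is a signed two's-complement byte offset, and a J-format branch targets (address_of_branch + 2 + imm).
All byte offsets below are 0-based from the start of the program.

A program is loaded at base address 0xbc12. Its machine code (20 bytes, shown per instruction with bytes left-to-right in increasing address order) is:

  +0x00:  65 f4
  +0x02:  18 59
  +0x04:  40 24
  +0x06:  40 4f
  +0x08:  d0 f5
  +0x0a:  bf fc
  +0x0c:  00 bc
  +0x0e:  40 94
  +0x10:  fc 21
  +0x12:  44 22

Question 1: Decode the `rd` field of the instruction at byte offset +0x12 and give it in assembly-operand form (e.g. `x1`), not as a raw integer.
[12] 44 22 → 0x2244
  op=0x2244>>10=0x8 ⇒ lsr (RR)
  rd: (w>>6)&0xf=0x9 → x9
  rs: (w>>2)&0xf=0x1 → x1

x9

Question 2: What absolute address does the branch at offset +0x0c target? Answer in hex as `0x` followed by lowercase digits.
0xbc20

+0x0c: 00 bc ⇒ word 0xbc00 (little)
  op=0xbc00>>10=0x2f ⇒ goto (J)
  imm@[9:0]=0x0 ⇒ $0
  target = base 0xbc12 + off 0x0c + 2 + imm 0 = 0xbc20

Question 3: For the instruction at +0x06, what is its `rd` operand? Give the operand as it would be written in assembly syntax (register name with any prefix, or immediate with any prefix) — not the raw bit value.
x13

[06] 40 4f → 0x4f40
  opcode bits[15:10]=0x13: push/R
  [9:6] rd=13 = x13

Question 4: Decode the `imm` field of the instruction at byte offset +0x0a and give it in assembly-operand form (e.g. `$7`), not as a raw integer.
[0a] bf fc → 0xfcbf
  op=0xfcbf>>10=0x3f ⇒ sbi (RI)
  rd@[9:6]=0x2 ⇒ x2
  imm@[5:0]=0x3f ⇒ $63

$63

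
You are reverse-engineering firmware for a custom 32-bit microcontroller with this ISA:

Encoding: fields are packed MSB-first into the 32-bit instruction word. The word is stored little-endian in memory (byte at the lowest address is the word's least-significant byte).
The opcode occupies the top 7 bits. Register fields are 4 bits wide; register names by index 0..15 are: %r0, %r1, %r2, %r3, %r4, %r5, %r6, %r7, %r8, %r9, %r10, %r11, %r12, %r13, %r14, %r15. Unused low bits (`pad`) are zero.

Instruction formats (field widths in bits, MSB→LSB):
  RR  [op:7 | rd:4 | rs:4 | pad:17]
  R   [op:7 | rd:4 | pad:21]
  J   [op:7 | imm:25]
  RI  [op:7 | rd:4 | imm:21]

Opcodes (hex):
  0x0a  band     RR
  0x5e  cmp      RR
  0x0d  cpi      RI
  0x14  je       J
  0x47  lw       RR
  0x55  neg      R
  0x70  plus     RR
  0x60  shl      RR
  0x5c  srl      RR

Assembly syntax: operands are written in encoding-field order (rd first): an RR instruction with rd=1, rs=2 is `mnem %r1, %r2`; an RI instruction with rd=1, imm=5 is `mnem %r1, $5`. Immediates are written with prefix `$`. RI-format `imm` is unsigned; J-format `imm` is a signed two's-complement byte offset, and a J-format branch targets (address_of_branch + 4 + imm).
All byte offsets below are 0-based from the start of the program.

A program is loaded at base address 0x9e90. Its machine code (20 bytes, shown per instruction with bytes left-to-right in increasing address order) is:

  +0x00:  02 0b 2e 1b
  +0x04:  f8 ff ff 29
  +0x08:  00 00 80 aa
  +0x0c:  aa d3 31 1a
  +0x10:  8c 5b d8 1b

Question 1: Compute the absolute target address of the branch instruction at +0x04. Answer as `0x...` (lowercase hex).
0x9e90

@+04  little-endian(f8 ff ff 29) = 0x29fffff8
  top 7b → 0x14 → je [J]
  imm@[24:0]=0x1fffff8 (s25→-8) ⇒ $-8
  target = base 0x9e90 + off 0x04 + 4 + imm -8 = 0x9e90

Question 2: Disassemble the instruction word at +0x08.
[08] 00 00 80 aa → 0xaa800000
  opcode bits[31:25]=0x55: neg/R
  rd@[24:21]=0x4 ⇒ %r4

neg %r4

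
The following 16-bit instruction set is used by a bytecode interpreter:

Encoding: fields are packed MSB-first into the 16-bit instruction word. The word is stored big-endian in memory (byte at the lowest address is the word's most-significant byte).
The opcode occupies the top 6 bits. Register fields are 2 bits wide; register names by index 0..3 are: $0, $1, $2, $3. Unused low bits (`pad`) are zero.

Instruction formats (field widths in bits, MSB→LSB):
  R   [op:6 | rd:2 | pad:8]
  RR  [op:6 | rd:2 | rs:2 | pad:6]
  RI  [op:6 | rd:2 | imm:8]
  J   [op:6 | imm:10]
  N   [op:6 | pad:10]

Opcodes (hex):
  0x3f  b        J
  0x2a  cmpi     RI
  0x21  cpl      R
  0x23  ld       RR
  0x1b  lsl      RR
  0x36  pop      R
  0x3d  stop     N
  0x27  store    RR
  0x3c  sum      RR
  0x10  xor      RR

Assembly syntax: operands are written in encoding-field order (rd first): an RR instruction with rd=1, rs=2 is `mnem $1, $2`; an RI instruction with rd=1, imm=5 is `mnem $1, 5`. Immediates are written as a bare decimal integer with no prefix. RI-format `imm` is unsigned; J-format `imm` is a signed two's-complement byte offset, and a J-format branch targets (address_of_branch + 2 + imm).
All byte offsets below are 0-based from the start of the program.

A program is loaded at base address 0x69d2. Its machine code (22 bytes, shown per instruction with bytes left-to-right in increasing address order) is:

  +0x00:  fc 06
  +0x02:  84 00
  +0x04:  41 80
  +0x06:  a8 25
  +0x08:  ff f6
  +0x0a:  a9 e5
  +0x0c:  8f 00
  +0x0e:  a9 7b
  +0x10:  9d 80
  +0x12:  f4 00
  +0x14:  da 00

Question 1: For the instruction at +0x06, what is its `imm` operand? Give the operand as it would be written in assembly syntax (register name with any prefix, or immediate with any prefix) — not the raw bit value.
[06] a8 25 → 0xa825
  top 6b → 0x2a → cmpi [RI]
  rd: (w>>8)&0x3=0x0 → $0
  imm: (w>>0)&0xff=0x25 → 37

37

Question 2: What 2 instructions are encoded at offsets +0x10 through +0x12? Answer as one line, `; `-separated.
store $1, $2; stop

@+10  big-endian(9d 80) = 0x9d80
  opcode bits[15:10]=0x27: store/RR
  [9:8] rd=1 = $1
  [7:6] rs=2 = $2
@+12  big-endian(f4 00) = 0xf400
  opcode bits[15:10]=0x3d: stop/N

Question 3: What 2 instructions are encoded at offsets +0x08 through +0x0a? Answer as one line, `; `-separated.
[08] ff f6 → 0xfff6
  opcode bits[15:10]=0x3f: b/J
  [9:0] imm=1014 (s10→-10) = -10
[0a] a9 e5 → 0xa9e5
  opcode bits[15:10]=0x2a: cmpi/RI
  [9:8] rd=1 = $1
  [7:0] imm=229 = 229

b -10; cmpi $1, 229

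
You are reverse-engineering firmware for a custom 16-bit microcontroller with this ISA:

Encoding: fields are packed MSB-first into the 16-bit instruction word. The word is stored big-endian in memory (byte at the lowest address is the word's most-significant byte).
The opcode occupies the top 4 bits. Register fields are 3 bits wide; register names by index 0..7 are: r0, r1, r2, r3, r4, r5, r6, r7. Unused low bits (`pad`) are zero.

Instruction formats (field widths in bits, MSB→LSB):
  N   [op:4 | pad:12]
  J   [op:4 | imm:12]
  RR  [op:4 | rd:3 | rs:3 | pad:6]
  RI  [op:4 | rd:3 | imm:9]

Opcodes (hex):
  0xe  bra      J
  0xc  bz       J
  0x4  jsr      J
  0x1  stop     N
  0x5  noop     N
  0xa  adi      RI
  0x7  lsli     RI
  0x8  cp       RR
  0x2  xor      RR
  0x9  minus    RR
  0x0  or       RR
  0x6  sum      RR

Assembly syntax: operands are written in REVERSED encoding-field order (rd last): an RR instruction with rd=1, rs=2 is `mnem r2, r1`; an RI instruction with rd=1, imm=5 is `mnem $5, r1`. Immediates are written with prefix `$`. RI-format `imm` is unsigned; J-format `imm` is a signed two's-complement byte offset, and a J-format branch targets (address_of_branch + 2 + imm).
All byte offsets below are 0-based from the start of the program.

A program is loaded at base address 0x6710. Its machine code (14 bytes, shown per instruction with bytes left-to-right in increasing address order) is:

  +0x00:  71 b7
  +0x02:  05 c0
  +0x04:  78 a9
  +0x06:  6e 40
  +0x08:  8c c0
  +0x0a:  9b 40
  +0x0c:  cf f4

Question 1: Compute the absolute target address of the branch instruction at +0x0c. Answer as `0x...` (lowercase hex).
0x6712

[0c] cf f4 → 0xcff4
  op=0xcff4>>12=0xc ⇒ bz (J)
  imm: (w>>0)&0xfff=0xff4 (s12→-12) → $-12
  target = base 0x6710 + off 0x0c + 2 + imm -12 = 0x6712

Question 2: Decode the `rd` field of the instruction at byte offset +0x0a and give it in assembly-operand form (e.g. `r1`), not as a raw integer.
@+0a  big-endian(9b 40) = 0x9b40
  op=0x9b40>>12=0x9 ⇒ minus (RR)
  rd@[11:9]=0x5 ⇒ r5
  rs@[8:6]=0x5 ⇒ r5

r5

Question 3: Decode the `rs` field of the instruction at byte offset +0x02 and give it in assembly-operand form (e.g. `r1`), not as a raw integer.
+0x02: 05 c0 ⇒ word 0x05c0 (big)
  top 4b → 0x0 → or [RR]
  rd: (w>>9)&0x7=0x2 → r2
  rs: (w>>6)&0x7=0x7 → r7

r7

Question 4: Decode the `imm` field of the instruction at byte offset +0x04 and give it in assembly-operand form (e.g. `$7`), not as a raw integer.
[04] 78 a9 → 0x78a9
  op=0x78a9>>12=0x7 ⇒ lsli (RI)
  rd: (w>>9)&0x7=0x4 → r4
  imm: (w>>0)&0x1ff=0xa9 → $169

$169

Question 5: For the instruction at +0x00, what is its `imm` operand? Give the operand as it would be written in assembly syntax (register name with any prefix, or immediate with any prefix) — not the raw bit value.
off 0x00: read 71 b7 as big → 0x71b7
  top 4b → 0x7 → lsli [RI]
  rd@[11:9]=0x0 ⇒ r0
  imm@[8:0]=0x1b7 ⇒ $439

$439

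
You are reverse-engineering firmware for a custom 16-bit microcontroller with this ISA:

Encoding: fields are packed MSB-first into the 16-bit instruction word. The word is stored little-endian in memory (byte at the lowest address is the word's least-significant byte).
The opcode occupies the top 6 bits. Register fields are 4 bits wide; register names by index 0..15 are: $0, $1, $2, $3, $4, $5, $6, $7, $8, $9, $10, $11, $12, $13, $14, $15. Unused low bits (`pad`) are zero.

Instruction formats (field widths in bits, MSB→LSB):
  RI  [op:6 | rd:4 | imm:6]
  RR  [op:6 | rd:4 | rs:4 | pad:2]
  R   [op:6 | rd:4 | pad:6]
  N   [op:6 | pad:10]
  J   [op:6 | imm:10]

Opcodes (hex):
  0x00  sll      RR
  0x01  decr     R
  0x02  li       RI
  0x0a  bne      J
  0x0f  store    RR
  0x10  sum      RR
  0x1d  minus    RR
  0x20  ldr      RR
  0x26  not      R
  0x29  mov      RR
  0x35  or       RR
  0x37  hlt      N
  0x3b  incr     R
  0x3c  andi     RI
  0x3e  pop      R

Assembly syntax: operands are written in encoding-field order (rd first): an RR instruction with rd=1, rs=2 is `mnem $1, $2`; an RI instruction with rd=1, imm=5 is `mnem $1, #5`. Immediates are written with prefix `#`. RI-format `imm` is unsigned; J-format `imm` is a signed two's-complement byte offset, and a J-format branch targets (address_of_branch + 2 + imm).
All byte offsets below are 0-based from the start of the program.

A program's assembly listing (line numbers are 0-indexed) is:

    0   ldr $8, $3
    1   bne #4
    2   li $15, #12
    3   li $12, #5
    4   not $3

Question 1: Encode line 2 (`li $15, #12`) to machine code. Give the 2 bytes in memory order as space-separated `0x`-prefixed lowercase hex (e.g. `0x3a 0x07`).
0xcc 0x0b

line 2 (li): pack op=0x2:6|rd=15:4|imm=12:6 = 0x0bcc; little→ cc 0b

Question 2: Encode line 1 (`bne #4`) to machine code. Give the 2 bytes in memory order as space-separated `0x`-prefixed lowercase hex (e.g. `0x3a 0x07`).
line 1 (bne): pack op=0xa:6|imm=4:10 = 0x2804; little→ 04 28

0x04 0x28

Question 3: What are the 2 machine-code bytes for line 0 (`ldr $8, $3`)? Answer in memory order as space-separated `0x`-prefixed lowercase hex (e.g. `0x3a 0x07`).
L0: ldr op=0x20:6|rd=8:4|rs=3:4|pad=0:2 ⇒ 0x820c ⇒ little 0c 82

0x0c 0x82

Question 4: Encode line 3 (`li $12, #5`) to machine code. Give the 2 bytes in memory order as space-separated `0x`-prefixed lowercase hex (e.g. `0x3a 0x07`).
0x05 0x0b

L3: li op=0x2:6|rd=12:4|imm=5:6 ⇒ 0x0b05 ⇒ little 05 0b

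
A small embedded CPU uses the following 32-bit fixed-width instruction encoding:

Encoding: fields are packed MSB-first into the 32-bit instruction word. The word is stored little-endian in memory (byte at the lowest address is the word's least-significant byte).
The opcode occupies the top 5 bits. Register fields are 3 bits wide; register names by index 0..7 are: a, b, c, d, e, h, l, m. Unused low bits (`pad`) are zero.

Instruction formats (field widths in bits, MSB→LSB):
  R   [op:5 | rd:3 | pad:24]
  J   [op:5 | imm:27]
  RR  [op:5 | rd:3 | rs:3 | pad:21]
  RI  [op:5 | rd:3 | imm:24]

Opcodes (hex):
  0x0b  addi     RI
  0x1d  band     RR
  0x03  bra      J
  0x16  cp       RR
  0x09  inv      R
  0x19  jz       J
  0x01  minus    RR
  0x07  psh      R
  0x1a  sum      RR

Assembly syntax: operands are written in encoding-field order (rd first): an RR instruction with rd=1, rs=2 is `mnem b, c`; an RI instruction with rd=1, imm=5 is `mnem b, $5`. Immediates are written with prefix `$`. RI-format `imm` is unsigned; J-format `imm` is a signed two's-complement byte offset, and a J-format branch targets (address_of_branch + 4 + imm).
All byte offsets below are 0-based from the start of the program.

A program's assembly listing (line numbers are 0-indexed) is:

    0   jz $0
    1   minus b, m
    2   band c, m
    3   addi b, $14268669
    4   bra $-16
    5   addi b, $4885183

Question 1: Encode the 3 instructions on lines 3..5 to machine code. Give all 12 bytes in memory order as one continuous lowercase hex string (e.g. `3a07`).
3. addi fields op=0xb:5|rd=1:3|imm=14268669:24 → word 59d9b8fdh → fd b8 d9 59
4. bra fields op=0x3:5|imm=-16:27 → word 1ffffff0h → f0 ff ff 1f
5. addi fields op=0xb:5|rd=1:3|imm=4885183:24 → word 594a8abfh → bf 8a 4a 59

fdb8d959f0ffff1fbf8a4a59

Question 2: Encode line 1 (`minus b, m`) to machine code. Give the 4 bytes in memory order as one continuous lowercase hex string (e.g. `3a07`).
line 1 (minus): pack op=0x1:5|rd=1:3|rs=7:3|pad=0:21 = 0x09e00000; little→ 00 00 e0 09

0000e009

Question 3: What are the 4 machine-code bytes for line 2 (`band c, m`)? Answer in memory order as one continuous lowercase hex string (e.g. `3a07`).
0000e0ea

line 2 (band): pack op=0x1d:5|rd=2:3|rs=7:3|pad=0:21 = 0xeae00000; little→ 00 00 e0 ea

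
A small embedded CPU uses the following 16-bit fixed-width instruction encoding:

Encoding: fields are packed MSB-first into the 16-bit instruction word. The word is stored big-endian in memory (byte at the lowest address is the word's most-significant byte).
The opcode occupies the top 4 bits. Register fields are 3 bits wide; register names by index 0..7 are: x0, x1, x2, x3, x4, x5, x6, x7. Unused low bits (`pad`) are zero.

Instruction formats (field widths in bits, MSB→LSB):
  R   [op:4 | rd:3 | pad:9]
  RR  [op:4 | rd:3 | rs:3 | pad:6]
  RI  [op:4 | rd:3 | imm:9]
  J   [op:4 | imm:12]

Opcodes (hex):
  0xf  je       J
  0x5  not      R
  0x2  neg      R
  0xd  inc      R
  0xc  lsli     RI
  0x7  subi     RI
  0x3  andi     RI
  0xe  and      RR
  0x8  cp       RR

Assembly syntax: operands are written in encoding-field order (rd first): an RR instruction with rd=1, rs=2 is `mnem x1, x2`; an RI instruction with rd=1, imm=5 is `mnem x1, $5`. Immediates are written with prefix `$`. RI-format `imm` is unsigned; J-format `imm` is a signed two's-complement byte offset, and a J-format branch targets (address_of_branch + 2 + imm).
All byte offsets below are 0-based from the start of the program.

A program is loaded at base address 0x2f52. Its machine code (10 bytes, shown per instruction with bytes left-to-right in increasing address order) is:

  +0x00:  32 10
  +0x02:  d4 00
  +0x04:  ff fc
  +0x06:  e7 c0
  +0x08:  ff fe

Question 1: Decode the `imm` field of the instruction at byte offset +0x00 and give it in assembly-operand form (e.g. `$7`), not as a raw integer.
@+00  big-endian(32 10) = 0x3210
  top 4b → 0x3 → andi [RI]
  [11:9] rd=1 = x1
  [8:0] imm=16 = $16

$16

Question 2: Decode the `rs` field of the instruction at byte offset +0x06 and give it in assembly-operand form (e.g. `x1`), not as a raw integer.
[06] e7 c0 → 0xe7c0
  op=0xe7c0>>12=0xe ⇒ and (RR)
  [11:9] rd=3 = x3
  [8:6] rs=7 = x7

x7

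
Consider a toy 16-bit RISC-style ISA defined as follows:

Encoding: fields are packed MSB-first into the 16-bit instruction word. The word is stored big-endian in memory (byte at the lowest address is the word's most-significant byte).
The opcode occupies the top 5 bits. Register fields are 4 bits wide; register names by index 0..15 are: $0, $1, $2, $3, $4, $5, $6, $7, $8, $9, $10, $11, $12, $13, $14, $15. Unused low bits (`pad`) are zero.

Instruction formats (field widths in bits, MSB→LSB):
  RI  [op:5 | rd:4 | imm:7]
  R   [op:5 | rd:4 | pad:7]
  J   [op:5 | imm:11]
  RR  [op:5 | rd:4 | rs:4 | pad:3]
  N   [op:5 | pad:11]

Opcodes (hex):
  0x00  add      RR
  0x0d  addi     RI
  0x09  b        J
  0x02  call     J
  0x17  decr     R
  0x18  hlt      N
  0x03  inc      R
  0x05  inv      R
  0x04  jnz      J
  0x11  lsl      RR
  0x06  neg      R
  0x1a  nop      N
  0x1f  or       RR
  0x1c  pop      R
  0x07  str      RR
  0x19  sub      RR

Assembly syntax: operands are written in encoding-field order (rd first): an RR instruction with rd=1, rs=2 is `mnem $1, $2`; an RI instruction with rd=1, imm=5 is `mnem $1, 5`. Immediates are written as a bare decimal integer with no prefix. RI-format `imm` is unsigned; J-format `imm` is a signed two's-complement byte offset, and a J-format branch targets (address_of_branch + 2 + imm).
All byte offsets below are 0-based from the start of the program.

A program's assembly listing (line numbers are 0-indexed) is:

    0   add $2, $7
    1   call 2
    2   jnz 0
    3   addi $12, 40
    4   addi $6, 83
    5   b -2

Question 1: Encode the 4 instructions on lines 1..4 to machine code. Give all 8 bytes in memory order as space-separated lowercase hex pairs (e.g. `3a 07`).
10 02 20 00 6e 28 6b 53

1. call fields op=0x2:5|imm=2:11 → word 1002h → 10 02
2. jnz fields op=0x4:5|imm=0:11 → word 2000h → 20 00
3. addi fields op=0xd:5|rd=12:4|imm=40:7 → word 6e28h → 6e 28
4. addi fields op=0xd:5|rd=6:4|imm=83:7 → word 6b53h → 6b 53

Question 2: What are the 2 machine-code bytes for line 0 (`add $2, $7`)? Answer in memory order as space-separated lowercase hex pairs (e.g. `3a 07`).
01 38

L0: add op=0x0:5|rd=2:4|rs=7:4|pad=0:3 ⇒ 0x0138 ⇒ big 01 38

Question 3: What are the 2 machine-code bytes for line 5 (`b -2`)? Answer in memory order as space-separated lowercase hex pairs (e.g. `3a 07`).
L5: b op=0x9:5|imm=-2:11 ⇒ 0x4ffe ⇒ big 4f fe

4f fe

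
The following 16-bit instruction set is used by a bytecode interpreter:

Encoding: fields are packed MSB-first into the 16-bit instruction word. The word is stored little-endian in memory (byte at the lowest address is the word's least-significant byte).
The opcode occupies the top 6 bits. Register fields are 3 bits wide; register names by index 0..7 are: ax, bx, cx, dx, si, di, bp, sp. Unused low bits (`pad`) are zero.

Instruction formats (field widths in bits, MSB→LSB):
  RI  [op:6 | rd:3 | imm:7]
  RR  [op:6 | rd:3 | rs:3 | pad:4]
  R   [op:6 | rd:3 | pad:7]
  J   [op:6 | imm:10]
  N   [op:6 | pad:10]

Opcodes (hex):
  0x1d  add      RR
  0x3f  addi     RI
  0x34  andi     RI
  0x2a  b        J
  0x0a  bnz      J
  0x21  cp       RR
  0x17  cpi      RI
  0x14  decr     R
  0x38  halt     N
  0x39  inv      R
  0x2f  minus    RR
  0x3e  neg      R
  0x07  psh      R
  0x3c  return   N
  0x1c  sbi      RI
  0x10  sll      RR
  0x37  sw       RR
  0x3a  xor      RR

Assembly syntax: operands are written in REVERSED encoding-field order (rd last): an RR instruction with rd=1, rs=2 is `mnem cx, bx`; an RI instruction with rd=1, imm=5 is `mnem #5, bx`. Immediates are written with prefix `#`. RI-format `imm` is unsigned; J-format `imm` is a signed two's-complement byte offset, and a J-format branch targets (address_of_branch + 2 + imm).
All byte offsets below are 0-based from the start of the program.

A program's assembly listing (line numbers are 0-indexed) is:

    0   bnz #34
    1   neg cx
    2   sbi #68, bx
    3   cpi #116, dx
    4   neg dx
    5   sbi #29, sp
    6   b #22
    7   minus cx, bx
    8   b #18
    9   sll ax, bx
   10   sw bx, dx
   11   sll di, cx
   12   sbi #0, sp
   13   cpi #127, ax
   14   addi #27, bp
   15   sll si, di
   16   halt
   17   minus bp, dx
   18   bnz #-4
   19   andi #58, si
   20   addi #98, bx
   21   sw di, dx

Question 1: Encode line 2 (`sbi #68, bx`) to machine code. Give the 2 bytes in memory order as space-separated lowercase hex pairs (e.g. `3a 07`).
c4 70

L2: sbi op=0x1c:6|rd=1:3|imm=68:7 ⇒ 0x70c4 ⇒ little c4 70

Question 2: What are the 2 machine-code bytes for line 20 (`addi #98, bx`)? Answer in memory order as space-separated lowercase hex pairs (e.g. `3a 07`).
e2 fc

20. addi fields op=0x3f:6|rd=1:3|imm=98:7 → word fce2h → e2 fc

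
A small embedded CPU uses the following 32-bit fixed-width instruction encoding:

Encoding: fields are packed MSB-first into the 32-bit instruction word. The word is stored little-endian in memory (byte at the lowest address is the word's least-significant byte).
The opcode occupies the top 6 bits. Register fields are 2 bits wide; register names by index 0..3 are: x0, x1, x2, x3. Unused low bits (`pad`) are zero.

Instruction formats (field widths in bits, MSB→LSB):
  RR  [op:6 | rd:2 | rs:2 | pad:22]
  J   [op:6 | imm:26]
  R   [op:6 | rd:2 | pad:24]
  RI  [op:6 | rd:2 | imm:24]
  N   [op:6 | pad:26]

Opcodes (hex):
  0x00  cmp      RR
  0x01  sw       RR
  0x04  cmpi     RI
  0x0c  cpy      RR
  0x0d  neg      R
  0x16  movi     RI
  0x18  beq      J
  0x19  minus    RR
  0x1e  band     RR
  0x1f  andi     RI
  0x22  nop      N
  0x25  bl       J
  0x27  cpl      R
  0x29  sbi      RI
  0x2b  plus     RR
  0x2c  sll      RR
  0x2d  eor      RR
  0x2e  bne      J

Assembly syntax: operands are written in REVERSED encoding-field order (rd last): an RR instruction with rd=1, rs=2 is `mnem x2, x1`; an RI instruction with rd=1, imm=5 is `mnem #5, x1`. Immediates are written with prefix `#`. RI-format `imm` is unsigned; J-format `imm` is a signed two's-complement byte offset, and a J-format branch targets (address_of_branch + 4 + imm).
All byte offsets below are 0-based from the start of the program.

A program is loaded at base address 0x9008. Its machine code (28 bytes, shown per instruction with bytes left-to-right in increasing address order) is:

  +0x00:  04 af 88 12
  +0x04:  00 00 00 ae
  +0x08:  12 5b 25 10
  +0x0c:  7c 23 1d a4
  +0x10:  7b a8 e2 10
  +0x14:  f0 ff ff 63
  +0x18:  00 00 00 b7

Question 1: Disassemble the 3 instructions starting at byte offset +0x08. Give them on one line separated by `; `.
cmpi #2448146, x0; sbi #1909628, x0; cmpi #14854267, x0

+0x08: 12 5b 25 10 ⇒ word 0x10255b12 (little)
  op=0x10255b12>>26=0x4 ⇒ cmpi (RI)
  rd@[25:24]=0x0 ⇒ x0
  imm@[23:0]=0x255b12 ⇒ #2448146
+0x0c: 7c 23 1d a4 ⇒ word 0xa41d237c (little)
  op=0xa41d237c>>26=0x29 ⇒ sbi (RI)
  rd@[25:24]=0x0 ⇒ x0
  imm@[23:0]=0x1d237c ⇒ #1909628
+0x10: 7b a8 e2 10 ⇒ word 0x10e2a87b (little)
  op=0x10e2a87b>>26=0x4 ⇒ cmpi (RI)
  rd@[25:24]=0x0 ⇒ x0
  imm@[23:0]=0xe2a87b ⇒ #14854267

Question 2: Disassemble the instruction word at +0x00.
cmpi #8957700, x2

@+00  little-endian(04 af 88 12) = 0x1288af04
  op=0x1288af04>>26=0x4 ⇒ cmpi (RI)
  rd@[25:24]=0x2 ⇒ x2
  imm@[23:0]=0x88af04 ⇒ #8957700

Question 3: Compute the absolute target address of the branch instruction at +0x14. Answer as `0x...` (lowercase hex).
[14] f0 ff ff 63 → 0x63fffff0
  op=0x63fffff0>>26=0x18 ⇒ beq (J)
  imm: (w>>0)&0x3ffffff=0x3fffff0 (s26→-16) → #-16
  target = base 0x9008 + off 0x14 + 4 + imm -16 = 0x9010

0x9010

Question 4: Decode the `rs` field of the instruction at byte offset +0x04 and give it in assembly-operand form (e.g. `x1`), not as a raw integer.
off 0x04: read 00 00 00 ae as little → 0xae000000
  opcode bits[31:26]=0x2b: plus/RR
  rd@[25:24]=0x2 ⇒ x2
  rs@[23:22]=0x0 ⇒ x0

x0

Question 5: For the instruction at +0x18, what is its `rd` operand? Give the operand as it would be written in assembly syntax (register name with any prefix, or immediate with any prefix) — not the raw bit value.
x3

off 0x18: read 00 00 00 b7 as little → 0xb7000000
  top 6b → 0x2d → eor [RR]
  rd@[25:24]=0x3 ⇒ x3
  rs@[23:22]=0x0 ⇒ x0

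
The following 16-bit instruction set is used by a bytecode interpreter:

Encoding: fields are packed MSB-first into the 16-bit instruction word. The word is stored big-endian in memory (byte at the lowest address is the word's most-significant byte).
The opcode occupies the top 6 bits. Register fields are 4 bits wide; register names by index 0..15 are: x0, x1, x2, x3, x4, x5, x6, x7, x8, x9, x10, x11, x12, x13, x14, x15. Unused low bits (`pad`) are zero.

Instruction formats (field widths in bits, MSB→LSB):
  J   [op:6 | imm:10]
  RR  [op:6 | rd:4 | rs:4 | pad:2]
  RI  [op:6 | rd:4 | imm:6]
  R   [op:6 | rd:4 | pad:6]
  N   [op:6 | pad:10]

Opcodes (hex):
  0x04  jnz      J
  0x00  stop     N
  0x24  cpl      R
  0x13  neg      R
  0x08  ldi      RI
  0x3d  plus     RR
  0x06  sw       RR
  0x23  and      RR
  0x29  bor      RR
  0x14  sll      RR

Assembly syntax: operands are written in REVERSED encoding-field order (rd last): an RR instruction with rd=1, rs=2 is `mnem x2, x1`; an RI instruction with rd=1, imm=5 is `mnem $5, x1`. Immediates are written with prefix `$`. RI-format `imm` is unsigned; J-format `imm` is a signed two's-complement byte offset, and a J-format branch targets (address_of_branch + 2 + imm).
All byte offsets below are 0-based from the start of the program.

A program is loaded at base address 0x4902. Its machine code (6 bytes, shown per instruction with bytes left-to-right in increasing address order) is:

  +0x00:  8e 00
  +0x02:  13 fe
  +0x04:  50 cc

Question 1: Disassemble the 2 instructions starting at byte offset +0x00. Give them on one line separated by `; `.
and x0, x8; jnz $-2

+0x00: 8e 00 ⇒ word 0x8e00 (big)
  op=0x8e00>>10=0x23 ⇒ and (RR)
  rd@[9:6]=0x8 ⇒ x8
  rs@[5:2]=0x0 ⇒ x0
+0x02: 13 fe ⇒ word 0x13fe (big)
  op=0x13fe>>10=0x4 ⇒ jnz (J)
  imm@[9:0]=0x3fe (s10→-2) ⇒ $-2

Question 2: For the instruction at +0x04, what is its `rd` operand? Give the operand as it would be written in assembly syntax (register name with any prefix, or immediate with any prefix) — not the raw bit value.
[04] 50 cc → 0x50cc
  op=0x50cc>>10=0x14 ⇒ sll (RR)
  [9:6] rd=3 = x3
  [5:2] rs=3 = x3

x3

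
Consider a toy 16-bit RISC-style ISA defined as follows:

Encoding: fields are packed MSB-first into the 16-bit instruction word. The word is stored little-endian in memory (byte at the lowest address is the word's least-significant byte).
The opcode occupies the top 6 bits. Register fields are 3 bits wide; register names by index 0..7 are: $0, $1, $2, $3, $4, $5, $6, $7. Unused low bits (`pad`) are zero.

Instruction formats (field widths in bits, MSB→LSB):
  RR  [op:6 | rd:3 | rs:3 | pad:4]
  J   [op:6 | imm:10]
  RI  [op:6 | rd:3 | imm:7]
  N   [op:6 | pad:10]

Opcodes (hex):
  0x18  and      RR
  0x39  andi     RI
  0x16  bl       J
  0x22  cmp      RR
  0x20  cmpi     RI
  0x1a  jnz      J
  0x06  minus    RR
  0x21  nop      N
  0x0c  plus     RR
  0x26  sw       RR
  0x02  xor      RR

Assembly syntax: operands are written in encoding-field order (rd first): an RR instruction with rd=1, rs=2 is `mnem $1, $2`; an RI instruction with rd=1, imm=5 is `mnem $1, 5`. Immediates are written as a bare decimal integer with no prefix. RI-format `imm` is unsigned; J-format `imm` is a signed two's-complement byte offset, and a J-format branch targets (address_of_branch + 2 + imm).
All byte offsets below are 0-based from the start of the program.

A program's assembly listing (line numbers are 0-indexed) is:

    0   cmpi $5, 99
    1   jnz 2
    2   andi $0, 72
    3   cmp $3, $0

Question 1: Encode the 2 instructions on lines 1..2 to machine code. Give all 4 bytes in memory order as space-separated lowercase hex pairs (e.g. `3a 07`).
line 1 (jnz): pack op=0x1a:6|imm=2:10 = 0x6802; little→ 02 68
line 2 (andi): pack op=0x39:6|rd=0:3|imm=72:7 = 0xe448; little→ 48 e4

02 68 48 e4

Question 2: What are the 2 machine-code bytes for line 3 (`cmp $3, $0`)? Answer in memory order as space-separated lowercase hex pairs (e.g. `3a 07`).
80 89

L3: cmp op=0x22:6|rd=3:3|rs=0:3|pad=0:4 ⇒ 0x8980 ⇒ little 80 89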